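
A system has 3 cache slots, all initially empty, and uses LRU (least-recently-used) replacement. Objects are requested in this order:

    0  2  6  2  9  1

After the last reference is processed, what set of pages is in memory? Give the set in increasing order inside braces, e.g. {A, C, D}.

{1, 2, 9}

0: fault, frames {0}
2: fault, frames {0,2}
6: fault, frames {0,2,6}
2: hit
9: fault, evict 0, frames {6,2,9}
1: fault, evict 6, frames {2,9,1}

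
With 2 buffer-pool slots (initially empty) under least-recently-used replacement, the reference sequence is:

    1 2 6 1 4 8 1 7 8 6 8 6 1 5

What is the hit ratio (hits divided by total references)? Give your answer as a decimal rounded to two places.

0.14

1 -> fault, frames [1]
2 -> fault, frames [1, 2]
6 -> fault, evict 1, frames [2, 6]
1 -> fault, evict 2, frames [6, 1]
4 -> fault, evict 6, frames [1, 4]
8 -> fault, evict 1, frames [4, 8]
1 -> fault, evict 4, frames [8, 1]
7 -> fault, evict 8, frames [1, 7]
8 -> fault, evict 1, frames [7, 8]
6 -> fault, evict 7, frames [8, 6]
8 -> hit
6 -> hit
1 -> fault, evict 8, frames [6, 1]
5 -> fault, evict 6, frames [1, 5]
Hits: 2 of 14 references → 2/14 = 0.1429.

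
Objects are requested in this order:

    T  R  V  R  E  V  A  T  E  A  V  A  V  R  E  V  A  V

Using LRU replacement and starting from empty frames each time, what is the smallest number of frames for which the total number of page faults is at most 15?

2

f=1: 18 faults
f=2: 14 faults
f=3: 11 faults
f=4: 7 faults
f=5: 5 faults
Smallest f with faults ≤ 15 is 2.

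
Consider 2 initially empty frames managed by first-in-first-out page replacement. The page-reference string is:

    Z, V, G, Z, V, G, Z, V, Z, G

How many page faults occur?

Z -> miss, frames [Z]
V -> miss, frames [Z, V]
G -> miss, evict Z, frames [V, G]
Z -> miss, evict V, frames [G, Z]
V -> miss, evict G, frames [Z, V]
G -> miss, evict Z, frames [V, G]
Z -> miss, evict V, frames [G, Z]
V -> miss, evict G, frames [Z, V]
Z -> hit
G -> miss, evict Z, frames [V, G]
Page faults: 9.

9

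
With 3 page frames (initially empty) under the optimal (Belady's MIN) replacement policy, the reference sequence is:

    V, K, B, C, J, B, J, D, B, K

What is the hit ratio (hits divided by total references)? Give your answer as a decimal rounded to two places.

V: miss, frames (V)
K: miss, frames (V K)
B: miss, frames (V K B)
C: miss, evict V, frames (K B C)
J: miss, evict C, frames (K B J)
B: hit
J: hit
D: miss, evict J, frames (K B D)
B: hit
K: hit
Hits: 4 of 10 references → 4/10 = 0.4000.

0.40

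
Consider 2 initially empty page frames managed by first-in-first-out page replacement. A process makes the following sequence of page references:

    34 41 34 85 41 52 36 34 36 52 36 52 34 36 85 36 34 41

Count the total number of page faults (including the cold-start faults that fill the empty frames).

34 → miss, frames {34}
41 → miss, frames {34,41}
34 → hit
85 → miss, evict 34, frames {41,85}
41 → hit
52 → miss, evict 41, frames {85,52}
36 → miss, evict 85, frames {52,36}
34 → miss, evict 52, frames {36,34}
36 → hit
52 → miss, evict 36, frames {34,52}
36 → miss, evict 34, frames {52,36}
52 → hit
34 → miss, evict 52, frames {36,34}
36 → hit
85 → miss, evict 36, frames {34,85}
36 → miss, evict 34, frames {85,36}
34 → miss, evict 85, frames {36,34}
41 → miss, evict 36, frames {34,41}
Page faults: 13.

13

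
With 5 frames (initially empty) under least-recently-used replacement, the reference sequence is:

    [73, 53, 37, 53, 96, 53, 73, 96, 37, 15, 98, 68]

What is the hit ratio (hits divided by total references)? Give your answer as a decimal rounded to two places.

73: fault, frames (73)
53: fault, frames (73 53)
37: fault, frames (73 53 37)
53: hit
96: fault, frames (73 37 53 96)
53: hit
73: hit
96: hit
37: hit
15: fault, frames (53 73 96 37 15)
98: fault, evict 53, frames (73 96 37 15 98)
68: fault, evict 73, frames (96 37 15 98 68)
Hits: 5 of 12 references → 5/12 = 0.4167.

0.42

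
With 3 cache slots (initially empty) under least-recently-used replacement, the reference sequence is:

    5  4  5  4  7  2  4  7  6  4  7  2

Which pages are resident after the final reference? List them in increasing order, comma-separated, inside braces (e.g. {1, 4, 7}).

5 -> fault, frames {5}
4 -> fault, frames {5,4}
5 -> hit
4 -> hit
7 -> fault, frames {5,4,7}
2 -> fault, evict 5, frames {4,7,2}
4 -> hit
7 -> hit
6 -> fault, evict 2, frames {4,7,6}
4 -> hit
7 -> hit
2 -> fault, evict 6, frames {4,7,2}

{2, 4, 7}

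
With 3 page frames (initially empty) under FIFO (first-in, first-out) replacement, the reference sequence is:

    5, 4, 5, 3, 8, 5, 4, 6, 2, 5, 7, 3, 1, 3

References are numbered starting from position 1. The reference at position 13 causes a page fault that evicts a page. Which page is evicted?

5

pos 1: 5 → fault, frames (5)
pos 2: 4 → fault, frames (5 4)
pos 3: 5 → hit
pos 4: 3 → fault, frames (5 4 3)
pos 5: 8 → fault, evict 5, frames (4 3 8)
pos 6: 5 → fault, evict 4, frames (3 8 5)
pos 7: 4 → fault, evict 3, frames (8 5 4)
pos 8: 6 → fault, evict 8, frames (5 4 6)
pos 9: 2 → fault, evict 5, frames (4 6 2)
pos 10: 5 → fault, evict 4, frames (6 2 5)
pos 11: 7 → fault, evict 6, frames (2 5 7)
pos 12: 3 → fault, evict 2, frames (5 7 3)
pos 13: 1 → fault, evict 5, frames (7 3 1)
At position 13, page 5 is evicted.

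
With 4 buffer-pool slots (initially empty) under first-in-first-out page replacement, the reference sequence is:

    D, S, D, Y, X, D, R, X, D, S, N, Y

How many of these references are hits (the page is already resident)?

3

D → miss, frames (D)
S → miss, frames (D S)
D → hit
Y → miss, frames (D S Y)
X → miss, frames (D S Y X)
D → hit
R → miss, evict D, frames (S Y X R)
X → hit
D → miss, evict S, frames (Y X R D)
S → miss, evict Y, frames (X R D S)
N → miss, evict X, frames (R D S N)
Y → miss, evict R, frames (D S N Y)
Hits: 3.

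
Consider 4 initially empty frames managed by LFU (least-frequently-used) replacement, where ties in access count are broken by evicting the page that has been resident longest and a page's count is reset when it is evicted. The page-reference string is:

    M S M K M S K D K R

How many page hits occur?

M → miss, frames [M]
S → miss, frames [M, S]
M → hit
K → miss, frames [M, S, K]
M → hit
S → hit
K → hit
D → miss, frames [M, S, K, D]
K → hit
R → miss, evict D, frames [M, S, K, R]
Hits: 5.

5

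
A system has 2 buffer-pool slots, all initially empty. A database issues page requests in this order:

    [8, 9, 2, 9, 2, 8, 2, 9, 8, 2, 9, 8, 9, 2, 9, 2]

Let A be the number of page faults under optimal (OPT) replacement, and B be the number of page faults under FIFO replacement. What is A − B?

-1

Under OPT: F F F . . F . F . F . F . F . . → 8 faults.
Under FIFO: F F F . . F . F . F . F F F . . → 9 faults.
A − B = 8 − 9 = -1.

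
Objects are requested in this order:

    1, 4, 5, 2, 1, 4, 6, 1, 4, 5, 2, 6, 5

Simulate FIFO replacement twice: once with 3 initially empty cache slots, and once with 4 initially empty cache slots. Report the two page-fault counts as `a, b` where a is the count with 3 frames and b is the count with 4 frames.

9, 10

3 frames: F F F F F F F . . F F . . → 9 faults.
4 frames: F F F F . . F F F F F F . → 10 faults.
10 > 9: adding a frame increased faults — Belady's anomaly.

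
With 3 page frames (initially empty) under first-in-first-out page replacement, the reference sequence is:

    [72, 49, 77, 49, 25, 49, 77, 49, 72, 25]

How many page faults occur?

5

72 -> miss, frames [72]
49 -> miss, frames [72, 49]
77 -> miss, frames [72, 49, 77]
49 -> hit
25 -> miss, evict 72, frames [49, 77, 25]
49 -> hit
77 -> hit
49 -> hit
72 -> miss, evict 49, frames [77, 25, 72]
25 -> hit
Page faults: 5.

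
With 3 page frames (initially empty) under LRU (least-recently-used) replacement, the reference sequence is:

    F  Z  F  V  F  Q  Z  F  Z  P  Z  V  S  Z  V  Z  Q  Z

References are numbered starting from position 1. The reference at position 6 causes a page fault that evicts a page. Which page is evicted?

Z

pos 1: F -> fault, frames {F}
pos 2: Z -> fault, frames {F,Z}
pos 3: F -> hit
pos 4: V -> fault, frames {Z,F,V}
pos 5: F -> hit
pos 6: Q -> fault, evict Z, frames {V,F,Q}
At position 6, page Z is evicted.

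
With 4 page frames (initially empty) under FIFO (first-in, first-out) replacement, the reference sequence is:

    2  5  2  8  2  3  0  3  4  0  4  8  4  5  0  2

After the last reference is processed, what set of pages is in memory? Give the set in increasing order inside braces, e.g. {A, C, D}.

{0, 2, 4, 5}

2 → miss, frames {2}
5 → miss, frames {2,5}
2 → hit
8 → miss, frames {2,5,8}
2 → hit
3 → miss, frames {2,5,8,3}
0 → miss, evict 2, frames {5,8,3,0}
3 → hit
4 → miss, evict 5, frames {8,3,0,4}
0 → hit
4 → hit
8 → hit
4 → hit
5 → miss, evict 8, frames {3,0,4,5}
0 → hit
2 → miss, evict 3, frames {0,4,5,2}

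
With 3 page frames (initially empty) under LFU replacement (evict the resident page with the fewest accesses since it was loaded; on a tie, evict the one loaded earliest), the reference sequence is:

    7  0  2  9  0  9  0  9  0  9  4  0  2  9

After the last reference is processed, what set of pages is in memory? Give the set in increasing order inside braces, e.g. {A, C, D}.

7: fault, frames {7}
0: fault, frames {7,0}
2: fault, frames {7,0,2}
9: fault, evict 7, frames {0,2,9}
0: hit
9: hit
0: hit
9: hit
0: hit
9: hit
4: fault, evict 2, frames {0,9,4}
0: hit
2: fault, evict 4, frames {0,9,2}
9: hit

{0, 2, 9}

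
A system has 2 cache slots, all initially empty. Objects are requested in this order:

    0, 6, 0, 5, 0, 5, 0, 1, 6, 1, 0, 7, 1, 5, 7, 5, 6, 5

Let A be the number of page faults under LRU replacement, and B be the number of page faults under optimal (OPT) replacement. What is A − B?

2

Under LRU: F F . F . . . F F . F F F F F . F . → 11 faults.
Under OPT: F F . F . . . F F . F F . F . . F . → 9 faults.
A − B = 11 − 9 = 2.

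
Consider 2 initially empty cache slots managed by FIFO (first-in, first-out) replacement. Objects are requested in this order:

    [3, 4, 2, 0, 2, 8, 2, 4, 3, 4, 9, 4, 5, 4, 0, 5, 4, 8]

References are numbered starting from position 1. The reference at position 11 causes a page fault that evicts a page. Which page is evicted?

4

pos 1: 3: fault, frames [3]
pos 2: 4: fault, frames [3, 4]
pos 3: 2: fault, evict 3, frames [4, 2]
pos 4: 0: fault, evict 4, frames [2, 0]
pos 5: 2: hit
pos 6: 8: fault, evict 2, frames [0, 8]
pos 7: 2: fault, evict 0, frames [8, 2]
pos 8: 4: fault, evict 8, frames [2, 4]
pos 9: 3: fault, evict 2, frames [4, 3]
pos 10: 4: hit
pos 11: 9: fault, evict 4, frames [3, 9]
At position 11, page 4 is evicted.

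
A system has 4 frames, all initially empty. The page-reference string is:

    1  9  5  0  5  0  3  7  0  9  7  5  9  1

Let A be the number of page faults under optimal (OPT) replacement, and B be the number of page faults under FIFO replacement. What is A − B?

-2

Under OPT: F F F F . . F F . . . . . F → 7 faults.
Under FIFO: F F F F . . F F . F . F . F → 9 faults.
A − B = 7 − 9 = -2.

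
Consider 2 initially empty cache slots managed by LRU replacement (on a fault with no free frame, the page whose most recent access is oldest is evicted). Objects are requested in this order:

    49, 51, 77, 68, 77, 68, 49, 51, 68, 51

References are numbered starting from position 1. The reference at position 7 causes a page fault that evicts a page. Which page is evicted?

77

pos 1: 49 -> miss, frames [49]
pos 2: 51 -> miss, frames [49, 51]
pos 3: 77 -> miss, evict 49, frames [51, 77]
pos 4: 68 -> miss, evict 51, frames [77, 68]
pos 5: 77 -> hit
pos 6: 68 -> hit
pos 7: 49 -> miss, evict 77, frames [68, 49]
At position 7, page 77 is evicted.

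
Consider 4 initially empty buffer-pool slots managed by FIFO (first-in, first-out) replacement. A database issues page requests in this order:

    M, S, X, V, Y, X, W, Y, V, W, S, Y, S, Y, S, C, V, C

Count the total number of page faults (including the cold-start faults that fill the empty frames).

9

M → fault, frames {M}
S → fault, frames {M,S}
X → fault, frames {M,S,X}
V → fault, frames {M,S,X,V}
Y → fault, evict M, frames {S,X,V,Y}
X → hit
W → fault, evict S, frames {X,V,Y,W}
Y → hit
V → hit
W → hit
S → fault, evict X, frames {V,Y,W,S}
Y → hit
S → hit
Y → hit
S → hit
C → fault, evict V, frames {Y,W,S,C}
V → fault, evict Y, frames {W,S,C,V}
C → hit
Page faults: 9.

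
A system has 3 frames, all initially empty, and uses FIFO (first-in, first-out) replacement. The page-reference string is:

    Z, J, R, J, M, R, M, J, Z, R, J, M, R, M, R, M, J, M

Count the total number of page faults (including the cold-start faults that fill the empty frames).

Z → miss, frames [Z]
J → miss, frames [Z, J]
R → miss, frames [Z, J, R]
J → hit
M → miss, evict Z, frames [J, R, M]
R → hit
M → hit
J → hit
Z → miss, evict J, frames [R, M, Z]
R → hit
J → miss, evict R, frames [M, Z, J]
M → hit
R → miss, evict M, frames [Z, J, R]
M → miss, evict Z, frames [J, R, M]
R → hit
M → hit
J → hit
M → hit
Page faults: 8.

8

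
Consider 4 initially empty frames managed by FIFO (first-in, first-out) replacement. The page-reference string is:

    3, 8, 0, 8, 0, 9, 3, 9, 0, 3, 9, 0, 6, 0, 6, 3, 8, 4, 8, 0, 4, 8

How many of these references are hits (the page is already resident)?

13

3 → miss, frames {3}
8 → miss, frames {3,8}
0 → miss, frames {3,8,0}
8 → hit
0 → hit
9 → miss, frames {3,8,0,9}
3 → hit
9 → hit
0 → hit
3 → hit
9 → hit
0 → hit
6 → miss, evict 3, frames {8,0,9,6}
0 → hit
6 → hit
3 → miss, evict 8, frames {0,9,6,3}
8 → miss, evict 0, frames {9,6,3,8}
4 → miss, evict 9, frames {6,3,8,4}
8 → hit
0 → miss, evict 6, frames {3,8,4,0}
4 → hit
8 → hit
Hits: 13.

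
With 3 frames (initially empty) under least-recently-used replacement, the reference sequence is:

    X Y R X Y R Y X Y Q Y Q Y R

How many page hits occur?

9

X: miss, frames (X)
Y: miss, frames (X Y)
R: miss, frames (X Y R)
X: hit
Y: hit
R: hit
Y: hit
X: hit
Y: hit
Q: miss, evict R, frames (X Y Q)
Y: hit
Q: hit
Y: hit
R: miss, evict X, frames (Q Y R)
Hits: 9.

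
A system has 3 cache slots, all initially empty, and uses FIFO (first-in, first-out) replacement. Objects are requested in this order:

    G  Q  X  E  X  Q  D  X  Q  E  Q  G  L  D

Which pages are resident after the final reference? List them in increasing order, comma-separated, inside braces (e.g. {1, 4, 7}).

G → fault, frames [G]
Q → fault, frames [G, Q]
X → fault, frames [G, Q, X]
E → fault, evict G, frames [Q, X, E]
X → hit
Q → hit
D → fault, evict Q, frames [X, E, D]
X → hit
Q → fault, evict X, frames [E, D, Q]
E → hit
Q → hit
G → fault, evict E, frames [D, Q, G]
L → fault, evict D, frames [Q, G, L]
D → fault, evict Q, frames [G, L, D]

{D, G, L}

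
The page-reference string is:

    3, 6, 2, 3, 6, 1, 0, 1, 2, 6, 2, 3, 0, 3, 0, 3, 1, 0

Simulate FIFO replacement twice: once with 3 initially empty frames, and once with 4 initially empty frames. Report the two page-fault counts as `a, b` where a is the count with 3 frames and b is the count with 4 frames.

3 frames: F F F . . F F . . F F F F . . . F . → 10 faults.
4 frames: F F F . . F F . . . . F . . . . . . → 6 faults.
6 < 10: adding a frame reduced faults, as is typical.

10, 6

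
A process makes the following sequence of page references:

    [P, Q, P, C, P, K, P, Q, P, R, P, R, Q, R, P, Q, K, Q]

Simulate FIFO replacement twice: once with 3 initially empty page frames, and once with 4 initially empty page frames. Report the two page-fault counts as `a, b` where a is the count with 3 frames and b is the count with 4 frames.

3 frames: F F . F . F F F . F . . . . . . F . → 8 faults.
4 frames: F F . F . F . . . F F . F . . . . . → 7 faults.
7 < 8: adding a frame reduced faults, as is typical.

8, 7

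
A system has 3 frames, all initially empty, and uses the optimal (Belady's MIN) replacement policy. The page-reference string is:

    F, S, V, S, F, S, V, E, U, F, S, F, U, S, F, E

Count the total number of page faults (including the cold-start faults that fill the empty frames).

F: fault, frames [F]
S: fault, frames [F, S]
V: fault, frames [F, S, V]
S: hit
F: hit
S: hit
V: hit
E: fault, evict V, frames [F, S, E]
U: fault, evict E, frames [F, S, U]
F: hit
S: hit
F: hit
U: hit
S: hit
F: hit
E: fault, evict U, frames [F, S, E]
Page faults: 6.

6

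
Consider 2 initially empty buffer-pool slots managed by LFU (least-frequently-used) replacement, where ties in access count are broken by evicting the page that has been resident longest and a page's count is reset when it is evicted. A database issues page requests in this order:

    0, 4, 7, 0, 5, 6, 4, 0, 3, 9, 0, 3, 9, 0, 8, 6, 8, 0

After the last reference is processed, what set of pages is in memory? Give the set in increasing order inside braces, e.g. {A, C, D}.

0: miss, frames {0}
4: miss, frames {0,4}
7: miss, evict 0, frames {4,7}
0: miss, evict 4, frames {7,0}
5: miss, evict 7, frames {0,5}
6: miss, evict 0, frames {5,6}
4: miss, evict 5, frames {6,4}
0: miss, evict 6, frames {4,0}
3: miss, evict 4, frames {0,3}
9: miss, evict 0, frames {3,9}
0: miss, evict 3, frames {9,0}
3: miss, evict 9, frames {0,3}
9: miss, evict 0, frames {3,9}
0: miss, evict 3, frames {9,0}
8: miss, evict 9, frames {0,8}
6: miss, evict 0, frames {8,6}
8: hit
0: miss, evict 6, frames {8,0}

{0, 8}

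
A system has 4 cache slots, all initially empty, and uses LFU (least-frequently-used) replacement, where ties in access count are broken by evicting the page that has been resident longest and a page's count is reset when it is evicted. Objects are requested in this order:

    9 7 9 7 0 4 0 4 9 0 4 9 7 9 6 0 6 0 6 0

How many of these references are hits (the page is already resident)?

15

9: fault, frames [9]
7: fault, frames [9, 7]
9: hit
7: hit
0: fault, frames [9, 7, 0]
4: fault, frames [9, 7, 0, 4]
0: hit
4: hit
9: hit
0: hit
4: hit
9: hit
7: hit
9: hit
6: fault, evict 7, frames [9, 0, 4, 6]
0: hit
6: hit
0: hit
6: hit
0: hit
Hits: 15.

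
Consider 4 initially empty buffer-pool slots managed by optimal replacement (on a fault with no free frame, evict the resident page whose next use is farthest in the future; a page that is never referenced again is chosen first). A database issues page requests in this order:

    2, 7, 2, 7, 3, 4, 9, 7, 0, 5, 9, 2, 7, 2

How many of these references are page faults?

7

2 → miss, frames [2]
7 → miss, frames [2, 7]
2 → hit
7 → hit
3 → miss, frames [2, 7, 3]
4 → miss, frames [2, 7, 3, 4]
9 → miss, evict 4, frames [2, 7, 3, 9]
7 → hit
0 → miss, evict 3, frames [2, 7, 9, 0]
5 → miss, evict 0, frames [2, 7, 9, 5]
9 → hit
2 → hit
7 → hit
2 → hit
Page faults: 7.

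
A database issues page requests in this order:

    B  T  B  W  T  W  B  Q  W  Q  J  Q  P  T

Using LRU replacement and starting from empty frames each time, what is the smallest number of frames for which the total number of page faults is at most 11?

2

f=1: 14 faults
f=2: 10 faults
f=3: 7 faults
f=4: 7 faults
f=5: 7 faults
f=6: 6 faults
Smallest f with faults ≤ 11 is 2.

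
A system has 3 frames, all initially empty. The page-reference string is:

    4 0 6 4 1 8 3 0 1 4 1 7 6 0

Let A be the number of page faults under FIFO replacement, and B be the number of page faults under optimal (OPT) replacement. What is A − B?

3

Under FIFO: F F F . F F F F F F . F F F → 12 faults.
Under OPT: F F F . F F F . . F . F F . → 9 faults.
A − B = 12 − 9 = 3.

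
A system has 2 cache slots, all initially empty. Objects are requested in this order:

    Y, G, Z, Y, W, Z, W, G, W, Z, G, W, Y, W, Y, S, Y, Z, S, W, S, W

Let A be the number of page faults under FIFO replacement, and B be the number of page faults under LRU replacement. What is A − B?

1

Under FIFO: F F F F F F . F F F F F F . . F . F . F F . → 16 faults.
Under LRU: F F F F F F . F . F F F F . . F . F F F . . → 15 faults.
A − B = 16 − 15 = 1.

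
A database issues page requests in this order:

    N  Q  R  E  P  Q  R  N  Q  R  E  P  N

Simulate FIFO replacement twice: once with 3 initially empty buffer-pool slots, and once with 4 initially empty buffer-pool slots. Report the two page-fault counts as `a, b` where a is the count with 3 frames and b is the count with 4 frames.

3 frames: F F F F F F F F . . F F . → 10 faults.
4 frames: F F F F F . . F F F F F F → 11 faults.
11 > 10: adding a frame increased faults — Belady's anomaly.

10, 11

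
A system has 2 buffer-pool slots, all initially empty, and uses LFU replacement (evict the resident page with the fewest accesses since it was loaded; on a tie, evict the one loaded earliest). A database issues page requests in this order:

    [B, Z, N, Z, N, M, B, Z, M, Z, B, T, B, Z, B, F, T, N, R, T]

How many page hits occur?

3

B: fault, frames {B}
Z: fault, frames {B,Z}
N: fault, evict B, frames {Z,N}
Z: hit
N: hit
M: fault, evict Z, frames {N,M}
B: fault, evict M, frames {N,B}
Z: fault, evict B, frames {N,Z}
M: fault, evict Z, frames {N,M}
Z: fault, evict M, frames {N,Z}
B: fault, evict Z, frames {N,B}
T: fault, evict B, frames {N,T}
B: fault, evict T, frames {N,B}
Z: fault, evict B, frames {N,Z}
B: fault, evict Z, frames {N,B}
F: fault, evict B, frames {N,F}
T: fault, evict F, frames {N,T}
N: hit
R: fault, evict T, frames {N,R}
T: fault, evict R, frames {N,T}
Hits: 3.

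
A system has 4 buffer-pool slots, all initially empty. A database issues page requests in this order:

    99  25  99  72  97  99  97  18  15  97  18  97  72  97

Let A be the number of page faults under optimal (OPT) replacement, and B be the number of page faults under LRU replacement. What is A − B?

-1

Under OPT: F F . F F . . F F . . . . . → 6 faults.
Under LRU: F F . F F . . F F . . . F . → 7 faults.
A − B = 6 − 7 = -1.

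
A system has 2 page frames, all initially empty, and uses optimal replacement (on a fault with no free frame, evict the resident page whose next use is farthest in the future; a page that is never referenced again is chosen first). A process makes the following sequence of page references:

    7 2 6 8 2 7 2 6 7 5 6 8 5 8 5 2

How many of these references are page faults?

7 → miss, frames (7)
2 → miss, frames (7 2)
6 → miss, evict 7, frames (2 6)
8 → miss, evict 6, frames (2 8)
2 → hit
7 → miss, evict 8, frames (2 7)
2 → hit
6 → miss, evict 2, frames (7 6)
7 → hit
5 → miss, evict 7, frames (6 5)
6 → hit
8 → miss, evict 6, frames (5 8)
5 → hit
8 → hit
5 → hit
2 → miss, evict 8, frames (5 2)
Page faults: 9.

9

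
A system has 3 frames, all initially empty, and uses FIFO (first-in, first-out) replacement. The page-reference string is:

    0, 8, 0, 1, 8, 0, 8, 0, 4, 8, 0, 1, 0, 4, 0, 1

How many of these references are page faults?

0 -> fault, frames (0)
8 -> fault, frames (0 8)
0 -> hit
1 -> fault, frames (0 8 1)
8 -> hit
0 -> hit
8 -> hit
0 -> hit
4 -> fault, evict 0, frames (8 1 4)
8 -> hit
0 -> fault, evict 8, frames (1 4 0)
1 -> hit
0 -> hit
4 -> hit
0 -> hit
1 -> hit
Page faults: 5.

5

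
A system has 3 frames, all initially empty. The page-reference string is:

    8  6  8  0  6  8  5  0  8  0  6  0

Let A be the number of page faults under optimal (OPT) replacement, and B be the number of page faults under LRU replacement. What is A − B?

Under OPT: F F . F . . F . . . F . → 5 faults.
Under LRU: F F . F . . F F . . F . → 6 faults.
A − B = 5 − 6 = -1.

-1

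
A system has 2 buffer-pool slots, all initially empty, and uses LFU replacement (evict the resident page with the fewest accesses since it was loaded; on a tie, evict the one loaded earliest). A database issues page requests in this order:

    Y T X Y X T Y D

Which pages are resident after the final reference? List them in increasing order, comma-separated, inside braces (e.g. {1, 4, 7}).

Y → miss, frames {Y}
T → miss, frames {Y,T}
X → miss, evict Y, frames {T,X}
Y → miss, evict T, frames {X,Y}
X → hit
T → miss, evict Y, frames {X,T}
Y → miss, evict T, frames {X,Y}
D → miss, evict Y, frames {X,D}

{D, X}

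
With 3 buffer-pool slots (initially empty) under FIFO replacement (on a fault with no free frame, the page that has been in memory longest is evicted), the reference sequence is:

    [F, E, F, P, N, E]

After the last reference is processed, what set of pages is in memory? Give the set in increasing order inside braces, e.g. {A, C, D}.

F: fault, frames (F)
E: fault, frames (F E)
F: hit
P: fault, frames (F E P)
N: fault, evict F, frames (E P N)
E: hit

{E, N, P}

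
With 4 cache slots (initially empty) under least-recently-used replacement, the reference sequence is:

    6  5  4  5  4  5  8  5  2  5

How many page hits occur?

6 -> miss, frames (6)
5 -> miss, frames (6 5)
4 -> miss, frames (6 5 4)
5 -> hit
4 -> hit
5 -> hit
8 -> miss, frames (6 4 5 8)
5 -> hit
2 -> miss, evict 6, frames (4 8 5 2)
5 -> hit
Hits: 5.

5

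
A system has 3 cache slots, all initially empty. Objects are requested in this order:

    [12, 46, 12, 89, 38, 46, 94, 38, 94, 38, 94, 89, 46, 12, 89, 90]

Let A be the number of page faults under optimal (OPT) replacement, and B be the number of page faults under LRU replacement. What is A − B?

Under OPT: F F . F F . F . . . . . F F . F → 8 faults.
Under LRU: F F . F F F F . . . . F F F . F → 10 faults.
A − B = 8 − 10 = -2.

-2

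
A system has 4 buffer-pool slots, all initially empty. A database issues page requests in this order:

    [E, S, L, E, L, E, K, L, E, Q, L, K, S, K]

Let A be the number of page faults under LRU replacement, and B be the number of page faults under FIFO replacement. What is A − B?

1

Under LRU: F F F . . . F . . F . . F . → 6 faults.
Under FIFO: F F F . . . F . . F . . . . → 5 faults.
A − B = 6 − 5 = 1.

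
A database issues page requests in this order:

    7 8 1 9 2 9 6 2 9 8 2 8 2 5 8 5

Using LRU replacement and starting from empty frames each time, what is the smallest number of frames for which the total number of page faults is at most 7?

5

f=1: 16 faults
f=2: 12 faults
f=3: 8 faults
f=4: 8 faults
f=5: 7 faults
f=6: 7 faults
f=7: 7 faults
Smallest f with faults ≤ 7 is 5.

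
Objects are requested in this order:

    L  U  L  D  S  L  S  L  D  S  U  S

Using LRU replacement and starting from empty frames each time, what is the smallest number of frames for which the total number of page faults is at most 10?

f=1: 12 faults
f=2: 8 faults
f=3: 5 faults
f=4: 4 faults
Smallest f with faults ≤ 10 is 2.

2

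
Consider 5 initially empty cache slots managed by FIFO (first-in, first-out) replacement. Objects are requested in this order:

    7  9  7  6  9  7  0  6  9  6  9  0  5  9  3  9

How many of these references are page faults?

6

7 → miss, frames {7}
9 → miss, frames {7,9}
7 → hit
6 → miss, frames {7,9,6}
9 → hit
7 → hit
0 → miss, frames {7,9,6,0}
6 → hit
9 → hit
6 → hit
9 → hit
0 → hit
5 → miss, frames {7,9,6,0,5}
9 → hit
3 → miss, evict 7, frames {9,6,0,5,3}
9 → hit
Page faults: 6.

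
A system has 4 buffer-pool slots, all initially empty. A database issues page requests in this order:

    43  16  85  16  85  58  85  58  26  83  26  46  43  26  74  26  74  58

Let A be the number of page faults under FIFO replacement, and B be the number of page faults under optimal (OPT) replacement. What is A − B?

Under FIFO: F F F . . F . . F F . F F . F F . F → 11 faults.
Under OPT: F F F . . F . . F F . F . . F . . . → 8 faults.
A − B = 11 − 8 = 3.

3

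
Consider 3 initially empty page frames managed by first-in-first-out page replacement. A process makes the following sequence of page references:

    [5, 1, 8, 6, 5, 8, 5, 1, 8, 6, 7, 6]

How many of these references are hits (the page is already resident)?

5 -> miss, frames (5)
1 -> miss, frames (5 1)
8 -> miss, frames (5 1 8)
6 -> miss, evict 5, frames (1 8 6)
5 -> miss, evict 1, frames (8 6 5)
8 -> hit
5 -> hit
1 -> miss, evict 8, frames (6 5 1)
8 -> miss, evict 6, frames (5 1 8)
6 -> miss, evict 5, frames (1 8 6)
7 -> miss, evict 1, frames (8 6 7)
6 -> hit
Hits: 3.

3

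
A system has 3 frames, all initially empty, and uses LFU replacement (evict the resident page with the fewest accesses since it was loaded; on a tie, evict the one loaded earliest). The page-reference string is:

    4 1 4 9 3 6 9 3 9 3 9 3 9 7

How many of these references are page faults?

4 -> fault, frames [4]
1 -> fault, frames [4, 1]
4 -> hit
9 -> fault, frames [4, 1, 9]
3 -> fault, evict 1, frames [4, 9, 3]
6 -> fault, evict 9, frames [4, 3, 6]
9 -> fault, evict 3, frames [4, 6, 9]
3 -> fault, evict 6, frames [4, 9, 3]
9 -> hit
3 -> hit
9 -> hit
3 -> hit
9 -> hit
7 -> fault, evict 4, frames [9, 3, 7]
Page faults: 8.

8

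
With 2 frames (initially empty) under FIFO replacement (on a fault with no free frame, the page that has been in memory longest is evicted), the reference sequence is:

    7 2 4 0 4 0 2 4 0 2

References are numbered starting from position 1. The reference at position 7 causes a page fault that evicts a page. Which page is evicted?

4

pos 1: 7 -> fault, frames (7)
pos 2: 2 -> fault, frames (7 2)
pos 3: 4 -> fault, evict 7, frames (2 4)
pos 4: 0 -> fault, evict 2, frames (4 0)
pos 5: 4 -> hit
pos 6: 0 -> hit
pos 7: 2 -> fault, evict 4, frames (0 2)
At position 7, page 4 is evicted.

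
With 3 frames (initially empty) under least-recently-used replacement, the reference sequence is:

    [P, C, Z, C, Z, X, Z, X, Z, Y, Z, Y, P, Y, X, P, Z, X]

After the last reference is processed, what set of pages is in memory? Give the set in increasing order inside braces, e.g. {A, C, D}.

{P, X, Z}

P -> fault, frames (P)
C -> fault, frames (P C)
Z -> fault, frames (P C Z)
C -> hit
Z -> hit
X -> fault, evict P, frames (C Z X)
Z -> hit
X -> hit
Z -> hit
Y -> fault, evict C, frames (X Z Y)
Z -> hit
Y -> hit
P -> fault, evict X, frames (Z Y P)
Y -> hit
X -> fault, evict Z, frames (P Y X)
P -> hit
Z -> fault, evict Y, frames (X P Z)
X -> hit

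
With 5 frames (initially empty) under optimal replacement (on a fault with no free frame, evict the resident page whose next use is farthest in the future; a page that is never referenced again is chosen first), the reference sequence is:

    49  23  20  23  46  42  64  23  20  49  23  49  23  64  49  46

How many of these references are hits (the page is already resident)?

10

49 -> fault, frames {49}
23 -> fault, frames {49,23}
20 -> fault, frames {49,23,20}
23 -> hit
46 -> fault, frames {49,23,20,46}
42 -> fault, frames {49,23,20,46,42}
64 -> fault, evict 42, frames {49,23,20,46,64}
23 -> hit
20 -> hit
49 -> hit
23 -> hit
49 -> hit
23 -> hit
64 -> hit
49 -> hit
46 -> hit
Hits: 10.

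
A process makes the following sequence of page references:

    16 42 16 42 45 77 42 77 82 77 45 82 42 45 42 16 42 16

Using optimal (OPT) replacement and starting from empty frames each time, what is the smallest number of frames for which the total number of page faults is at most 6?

f=1: 18 faults
f=2: 8 faults
f=3: 7 faults
f=4: 6 faults
f=5: 5 faults
Smallest f with faults ≤ 6 is 4.

4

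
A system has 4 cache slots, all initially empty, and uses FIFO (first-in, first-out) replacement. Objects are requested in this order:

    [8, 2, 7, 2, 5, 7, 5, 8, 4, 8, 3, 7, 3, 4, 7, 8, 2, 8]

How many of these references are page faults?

9

8: miss, frames [8]
2: miss, frames [8, 2]
7: miss, frames [8, 2, 7]
2: hit
5: miss, frames [8, 2, 7, 5]
7: hit
5: hit
8: hit
4: miss, evict 8, frames [2, 7, 5, 4]
8: miss, evict 2, frames [7, 5, 4, 8]
3: miss, evict 7, frames [5, 4, 8, 3]
7: miss, evict 5, frames [4, 8, 3, 7]
3: hit
4: hit
7: hit
8: hit
2: miss, evict 4, frames [8, 3, 7, 2]
8: hit
Page faults: 9.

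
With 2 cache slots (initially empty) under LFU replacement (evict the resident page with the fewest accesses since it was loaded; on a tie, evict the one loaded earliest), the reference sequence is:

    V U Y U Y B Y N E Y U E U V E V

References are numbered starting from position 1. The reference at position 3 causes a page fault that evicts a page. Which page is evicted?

pos 1: V: miss, frames (V)
pos 2: U: miss, frames (V U)
pos 3: Y: miss, evict V, frames (U Y)
At position 3, page V is evicted.

V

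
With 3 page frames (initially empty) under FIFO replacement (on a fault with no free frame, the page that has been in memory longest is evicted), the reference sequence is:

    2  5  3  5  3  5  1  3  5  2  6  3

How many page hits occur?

2: miss, frames (2)
5: miss, frames (2 5)
3: miss, frames (2 5 3)
5: hit
3: hit
5: hit
1: miss, evict 2, frames (5 3 1)
3: hit
5: hit
2: miss, evict 5, frames (3 1 2)
6: miss, evict 3, frames (1 2 6)
3: miss, evict 1, frames (2 6 3)
Hits: 5.

5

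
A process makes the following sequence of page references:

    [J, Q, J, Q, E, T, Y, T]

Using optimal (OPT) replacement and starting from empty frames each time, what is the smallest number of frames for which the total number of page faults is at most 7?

f=1: 8 faults
f=2: 5 faults
f=3: 5 faults
f=4: 5 faults
f=5: 5 faults
Smallest f with faults ≤ 7 is 2.

2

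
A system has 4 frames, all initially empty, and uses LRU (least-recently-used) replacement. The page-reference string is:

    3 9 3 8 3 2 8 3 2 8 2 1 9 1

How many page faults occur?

6

3 → fault, frames [3]
9 → fault, frames [3, 9]
3 → hit
8 → fault, frames [9, 3, 8]
3 → hit
2 → fault, frames [9, 8, 3, 2]
8 → hit
3 → hit
2 → hit
8 → hit
2 → hit
1 → fault, evict 9, frames [3, 8, 2, 1]
9 → fault, evict 3, frames [8, 2, 1, 9]
1 → hit
Page faults: 6.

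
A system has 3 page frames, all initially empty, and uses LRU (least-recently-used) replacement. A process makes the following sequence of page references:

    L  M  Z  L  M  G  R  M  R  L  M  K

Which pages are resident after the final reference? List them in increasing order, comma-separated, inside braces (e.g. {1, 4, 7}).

L → miss, frames [L]
M → miss, frames [L, M]
Z → miss, frames [L, M, Z]
L → hit
M → hit
G → miss, evict Z, frames [L, M, G]
R → miss, evict L, frames [M, G, R]
M → hit
R → hit
L → miss, evict G, frames [M, R, L]
M → hit
K → miss, evict R, frames [L, M, K]

{K, L, M}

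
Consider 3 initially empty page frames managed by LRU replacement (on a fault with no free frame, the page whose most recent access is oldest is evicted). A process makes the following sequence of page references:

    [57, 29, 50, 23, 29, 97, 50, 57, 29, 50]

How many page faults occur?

57: fault, frames (57)
29: fault, frames (57 29)
50: fault, frames (57 29 50)
23: fault, evict 57, frames (29 50 23)
29: hit
97: fault, evict 50, frames (23 29 97)
50: fault, evict 23, frames (29 97 50)
57: fault, evict 29, frames (97 50 57)
29: fault, evict 97, frames (50 57 29)
50: hit
Page faults: 8.

8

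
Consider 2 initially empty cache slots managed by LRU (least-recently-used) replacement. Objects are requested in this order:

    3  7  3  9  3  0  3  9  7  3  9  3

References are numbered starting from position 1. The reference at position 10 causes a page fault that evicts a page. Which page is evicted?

pos 1: 3: fault, frames (3)
pos 2: 7: fault, frames (3 7)
pos 3: 3: hit
pos 4: 9: fault, evict 7, frames (3 9)
pos 5: 3: hit
pos 6: 0: fault, evict 9, frames (3 0)
pos 7: 3: hit
pos 8: 9: fault, evict 0, frames (3 9)
pos 9: 7: fault, evict 3, frames (9 7)
pos 10: 3: fault, evict 9, frames (7 3)
At position 10, page 9 is evicted.

9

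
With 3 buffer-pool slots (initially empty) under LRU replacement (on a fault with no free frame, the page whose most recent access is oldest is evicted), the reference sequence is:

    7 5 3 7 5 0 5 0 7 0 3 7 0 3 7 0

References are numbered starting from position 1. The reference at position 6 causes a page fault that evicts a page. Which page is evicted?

pos 1: 7 -> miss, frames [7]
pos 2: 5 -> miss, frames [7, 5]
pos 3: 3 -> miss, frames [7, 5, 3]
pos 4: 7 -> hit
pos 5: 5 -> hit
pos 6: 0 -> miss, evict 3, frames [7, 5, 0]
At position 6, page 3 is evicted.

3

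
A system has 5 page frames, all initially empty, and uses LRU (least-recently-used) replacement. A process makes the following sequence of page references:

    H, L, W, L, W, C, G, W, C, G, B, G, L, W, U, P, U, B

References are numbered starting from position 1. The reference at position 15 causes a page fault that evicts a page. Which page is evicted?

pos 1: H → fault, frames (H)
pos 2: L → fault, frames (H L)
pos 3: W → fault, frames (H L W)
pos 4: L → hit
pos 5: W → hit
pos 6: C → fault, frames (H L W C)
pos 7: G → fault, frames (H L W C G)
pos 8: W → hit
pos 9: C → hit
pos 10: G → hit
pos 11: B → fault, evict H, frames (L W C G B)
pos 12: G → hit
pos 13: L → hit
pos 14: W → hit
pos 15: U → fault, evict C, frames (B G L W U)
At position 15, page C is evicted.

C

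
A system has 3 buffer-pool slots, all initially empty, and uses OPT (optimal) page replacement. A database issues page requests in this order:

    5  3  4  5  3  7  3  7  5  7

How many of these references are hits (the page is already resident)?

5 -> fault, frames {5}
3 -> fault, frames {5,3}
4 -> fault, frames {5,3,4}
5 -> hit
3 -> hit
7 -> fault, evict 4, frames {5,3,7}
3 -> hit
7 -> hit
5 -> hit
7 -> hit
Hits: 6.

6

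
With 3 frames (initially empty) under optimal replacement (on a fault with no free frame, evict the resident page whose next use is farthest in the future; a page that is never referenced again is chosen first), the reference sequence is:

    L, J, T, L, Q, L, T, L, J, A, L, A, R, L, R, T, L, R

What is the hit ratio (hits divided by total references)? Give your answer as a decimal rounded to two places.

0.61

L -> miss, frames {L}
J -> miss, frames {L,J}
T -> miss, frames {L,J,T}
L -> hit
Q -> miss, evict J, frames {L,T,Q}
L -> hit
T -> hit
L -> hit
J -> miss, evict Q, frames {L,T,J}
A -> miss, evict J, frames {L,T,A}
L -> hit
A -> hit
R -> miss, evict A, frames {L,T,R}
L -> hit
R -> hit
T -> hit
L -> hit
R -> hit
Hits: 11 of 18 references → 11/18 = 0.6111.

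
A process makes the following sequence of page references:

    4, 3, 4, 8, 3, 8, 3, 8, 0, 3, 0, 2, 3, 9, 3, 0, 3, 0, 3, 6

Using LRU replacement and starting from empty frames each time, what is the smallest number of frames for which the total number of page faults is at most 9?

f=1: 20 faults
f=2: 11 faults
f=3: 8 faults
f=4: 7 faults
f=5: 7 faults
f=6: 7 faults
f=7: 7 faults
Smallest f with faults ≤ 9 is 3.

3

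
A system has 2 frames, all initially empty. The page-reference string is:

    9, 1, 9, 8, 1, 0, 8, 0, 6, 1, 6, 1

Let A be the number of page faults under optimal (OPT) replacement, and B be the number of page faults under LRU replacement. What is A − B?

-2

Under OPT: F F . F . F . . F F . . → 6 faults.
Under LRU: F F . F F F F . F F . . → 8 faults.
A − B = 6 − 8 = -2.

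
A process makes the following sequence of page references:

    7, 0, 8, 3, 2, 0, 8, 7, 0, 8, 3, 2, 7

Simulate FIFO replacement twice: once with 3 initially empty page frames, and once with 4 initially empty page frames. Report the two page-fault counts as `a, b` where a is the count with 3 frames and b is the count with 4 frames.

10, 11

3 frames: F F F F F F F F . . F F . → 10 faults.
4 frames: F F F F F . . F F F F F F → 11 faults.
11 > 10: adding a frame increased faults — Belady's anomaly.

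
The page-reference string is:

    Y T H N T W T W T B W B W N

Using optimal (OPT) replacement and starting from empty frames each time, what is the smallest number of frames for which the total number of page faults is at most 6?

3

f=1: 14 faults
f=2: 7 faults
f=3: 6 faults
f=4: 6 faults
f=5: 6 faults
f=6: 6 faults
Smallest f with faults ≤ 6 is 3.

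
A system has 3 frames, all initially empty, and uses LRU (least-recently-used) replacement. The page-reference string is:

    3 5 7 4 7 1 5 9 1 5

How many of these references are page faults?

7

3: miss, frames {3}
5: miss, frames {3,5}
7: miss, frames {3,5,7}
4: miss, evict 3, frames {5,7,4}
7: hit
1: miss, evict 5, frames {4,7,1}
5: miss, evict 4, frames {7,1,5}
9: miss, evict 7, frames {1,5,9}
1: hit
5: hit
Page faults: 7.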